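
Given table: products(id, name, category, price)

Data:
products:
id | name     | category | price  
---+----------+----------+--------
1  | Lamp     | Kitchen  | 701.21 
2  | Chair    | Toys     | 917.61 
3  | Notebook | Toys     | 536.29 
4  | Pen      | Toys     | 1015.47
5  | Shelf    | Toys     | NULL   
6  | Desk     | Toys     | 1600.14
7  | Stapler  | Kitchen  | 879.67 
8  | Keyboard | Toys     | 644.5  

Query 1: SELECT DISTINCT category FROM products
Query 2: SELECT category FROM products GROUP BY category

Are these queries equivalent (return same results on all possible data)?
Yes, equivalent

Both queries return: [('Kitchen',), ('Toys',)]

Reason: Both get unique categorys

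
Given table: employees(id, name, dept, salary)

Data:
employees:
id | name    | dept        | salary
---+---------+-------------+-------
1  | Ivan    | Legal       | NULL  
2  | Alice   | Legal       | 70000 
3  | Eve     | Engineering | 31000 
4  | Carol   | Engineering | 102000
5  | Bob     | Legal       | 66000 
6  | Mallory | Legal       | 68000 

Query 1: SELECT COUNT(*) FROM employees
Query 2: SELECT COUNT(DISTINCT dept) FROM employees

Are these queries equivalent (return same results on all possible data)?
No, not equivalent

Query 1 returns: [(6,)]
Query 2 returns: [(2,)]

Reason: COUNT(*) counts rows, COUNT(DISTINCT dept) counts unique depts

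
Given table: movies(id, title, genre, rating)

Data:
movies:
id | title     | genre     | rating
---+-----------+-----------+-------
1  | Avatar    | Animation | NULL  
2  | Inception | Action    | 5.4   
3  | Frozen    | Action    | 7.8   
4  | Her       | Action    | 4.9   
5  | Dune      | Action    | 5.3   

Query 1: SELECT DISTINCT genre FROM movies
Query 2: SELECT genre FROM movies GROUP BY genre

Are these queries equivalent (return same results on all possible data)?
Yes, equivalent

Both queries return: [('Action',), ('Animation',)]

Reason: Both get unique genres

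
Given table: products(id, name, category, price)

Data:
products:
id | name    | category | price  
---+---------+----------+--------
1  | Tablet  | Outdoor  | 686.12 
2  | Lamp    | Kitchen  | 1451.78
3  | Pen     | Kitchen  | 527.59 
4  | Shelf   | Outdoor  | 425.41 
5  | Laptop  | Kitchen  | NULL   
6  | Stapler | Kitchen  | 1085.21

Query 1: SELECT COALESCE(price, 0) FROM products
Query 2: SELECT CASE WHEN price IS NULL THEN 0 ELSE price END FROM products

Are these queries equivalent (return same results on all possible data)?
Yes, equivalent

Both queries return: [(0,), (425.41,), (527.59,), (686.12,), (1085.21,), (1451.78,)]

Reason: COALESCE vs CASE for NULL handling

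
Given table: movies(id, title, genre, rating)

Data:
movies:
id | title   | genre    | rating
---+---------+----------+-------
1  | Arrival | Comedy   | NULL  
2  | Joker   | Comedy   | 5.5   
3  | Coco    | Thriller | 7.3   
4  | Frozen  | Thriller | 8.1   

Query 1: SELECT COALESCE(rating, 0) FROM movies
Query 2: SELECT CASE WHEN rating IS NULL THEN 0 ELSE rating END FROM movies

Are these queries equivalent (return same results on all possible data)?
Yes, equivalent

Both queries return: [(0,), (5.5,), (7.3,), (8.1,)]

Reason: COALESCE vs CASE for NULL handling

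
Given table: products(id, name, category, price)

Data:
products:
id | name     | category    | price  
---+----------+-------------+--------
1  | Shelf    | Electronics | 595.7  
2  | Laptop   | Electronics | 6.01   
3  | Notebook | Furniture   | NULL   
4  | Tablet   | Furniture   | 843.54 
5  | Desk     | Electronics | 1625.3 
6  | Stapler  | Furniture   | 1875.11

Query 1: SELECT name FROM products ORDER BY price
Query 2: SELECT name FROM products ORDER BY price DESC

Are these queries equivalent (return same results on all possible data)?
No, not equivalent

Query 1 returns: [('Notebook',), ('Laptop',), ('Shelf',), ('Tablet',), ('Desk',), ('Stapler',)]
Query 2 returns: [('Stapler',), ('Desk',), ('Tablet',), ('Shelf',), ('Laptop',), ('Notebook',)]

Reason: ASC vs DESC gives opposite ordering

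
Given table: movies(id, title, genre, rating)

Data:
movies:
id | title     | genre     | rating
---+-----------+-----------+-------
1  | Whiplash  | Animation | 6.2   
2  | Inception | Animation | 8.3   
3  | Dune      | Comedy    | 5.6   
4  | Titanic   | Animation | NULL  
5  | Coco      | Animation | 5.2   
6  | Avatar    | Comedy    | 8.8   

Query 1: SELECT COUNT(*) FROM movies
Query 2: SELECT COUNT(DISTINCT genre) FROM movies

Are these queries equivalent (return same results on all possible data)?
No, not equivalent

Query 1 returns: [(6,)]
Query 2 returns: [(2,)]

Reason: COUNT(*) counts rows, COUNT(DISTINCT genre) counts unique genres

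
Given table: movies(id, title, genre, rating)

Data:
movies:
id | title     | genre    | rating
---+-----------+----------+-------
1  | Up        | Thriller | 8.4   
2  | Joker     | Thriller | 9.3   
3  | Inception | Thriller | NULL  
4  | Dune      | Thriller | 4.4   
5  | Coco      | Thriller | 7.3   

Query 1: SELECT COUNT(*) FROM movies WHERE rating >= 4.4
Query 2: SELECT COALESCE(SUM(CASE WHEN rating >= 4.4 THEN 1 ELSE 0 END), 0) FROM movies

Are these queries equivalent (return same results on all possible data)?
Yes, equivalent

Both queries return: [(4,)]

Reason: COUNT with WHERE vs conditional SUM (COALESCE handles empty-table NULL)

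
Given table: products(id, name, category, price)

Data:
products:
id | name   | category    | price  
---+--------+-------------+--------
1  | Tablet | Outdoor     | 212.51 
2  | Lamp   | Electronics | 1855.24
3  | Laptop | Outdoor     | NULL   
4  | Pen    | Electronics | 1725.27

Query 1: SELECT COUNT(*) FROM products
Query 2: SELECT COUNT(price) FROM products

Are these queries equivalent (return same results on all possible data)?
No, not equivalent

Query 1 returns: [(4,)]
Query 2 returns: [(3,)]

Reason: COUNT(*) includes NULLs, COUNT(column) excludes them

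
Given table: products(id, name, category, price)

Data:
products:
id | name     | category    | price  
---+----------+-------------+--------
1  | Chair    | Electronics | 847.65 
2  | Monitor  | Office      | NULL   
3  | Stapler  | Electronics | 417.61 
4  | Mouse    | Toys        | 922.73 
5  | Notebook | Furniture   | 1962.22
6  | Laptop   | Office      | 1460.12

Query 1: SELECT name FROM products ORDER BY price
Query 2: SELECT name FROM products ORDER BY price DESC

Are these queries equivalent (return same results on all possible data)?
No, not equivalent

Query 1 returns: [('Monitor',), ('Stapler',), ('Chair',), ('Mouse',), ('Laptop',), ('Notebook',)]
Query 2 returns: [('Notebook',), ('Laptop',), ('Mouse',), ('Chair',), ('Stapler',), ('Monitor',)]

Reason: ASC vs DESC gives opposite ordering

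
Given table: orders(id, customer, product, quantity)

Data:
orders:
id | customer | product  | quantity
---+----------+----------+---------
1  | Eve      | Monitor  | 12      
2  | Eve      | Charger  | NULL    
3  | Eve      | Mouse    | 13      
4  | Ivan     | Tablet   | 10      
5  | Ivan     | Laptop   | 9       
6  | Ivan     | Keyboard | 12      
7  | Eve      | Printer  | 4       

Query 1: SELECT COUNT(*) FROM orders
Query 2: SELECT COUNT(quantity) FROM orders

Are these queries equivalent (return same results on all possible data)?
No, not equivalent

Query 1 returns: [(7,)]
Query 2 returns: [(6,)]

Reason: COUNT(*) includes NULLs, COUNT(column) excludes them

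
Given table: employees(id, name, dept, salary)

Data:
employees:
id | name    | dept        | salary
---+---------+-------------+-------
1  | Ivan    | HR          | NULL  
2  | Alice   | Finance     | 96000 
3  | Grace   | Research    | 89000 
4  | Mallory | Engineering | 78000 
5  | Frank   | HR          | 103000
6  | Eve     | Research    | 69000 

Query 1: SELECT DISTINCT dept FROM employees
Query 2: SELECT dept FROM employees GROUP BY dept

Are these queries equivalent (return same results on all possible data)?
Yes, equivalent

Both queries return: [('Engineering',), ('Finance',), ('HR',), ('Research',)]

Reason: Both get unique depts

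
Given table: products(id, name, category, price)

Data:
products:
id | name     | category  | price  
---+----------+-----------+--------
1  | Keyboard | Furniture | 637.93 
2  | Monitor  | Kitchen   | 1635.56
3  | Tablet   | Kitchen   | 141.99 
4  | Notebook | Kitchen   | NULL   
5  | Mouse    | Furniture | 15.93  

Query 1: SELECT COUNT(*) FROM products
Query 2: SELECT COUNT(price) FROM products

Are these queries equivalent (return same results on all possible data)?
No, not equivalent

Query 1 returns: [(5,)]
Query 2 returns: [(4,)]

Reason: COUNT(*) includes NULLs, COUNT(column) excludes them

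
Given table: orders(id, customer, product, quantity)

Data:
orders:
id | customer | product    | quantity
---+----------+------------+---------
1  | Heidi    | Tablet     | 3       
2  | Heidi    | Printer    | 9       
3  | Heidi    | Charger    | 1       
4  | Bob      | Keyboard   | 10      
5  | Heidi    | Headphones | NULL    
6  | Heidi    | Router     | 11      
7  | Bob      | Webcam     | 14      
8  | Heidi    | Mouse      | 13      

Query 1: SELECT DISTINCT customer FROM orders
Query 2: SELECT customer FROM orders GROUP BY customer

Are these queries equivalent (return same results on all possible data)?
Yes, equivalent

Both queries return: [('Bob',), ('Heidi',)]

Reason: Both get unique customers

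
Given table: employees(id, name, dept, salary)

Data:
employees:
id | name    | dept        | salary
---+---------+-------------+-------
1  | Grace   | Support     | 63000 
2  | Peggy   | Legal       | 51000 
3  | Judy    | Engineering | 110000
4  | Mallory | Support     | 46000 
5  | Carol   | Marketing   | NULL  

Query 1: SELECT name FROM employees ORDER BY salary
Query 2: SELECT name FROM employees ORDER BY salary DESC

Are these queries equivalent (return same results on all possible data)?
No, not equivalent

Query 1 returns: [('Carol',), ('Mallory',), ('Peggy',), ('Grace',), ('Judy',)]
Query 2 returns: [('Judy',), ('Grace',), ('Peggy',), ('Mallory',), ('Carol',)]

Reason: ASC vs DESC gives opposite ordering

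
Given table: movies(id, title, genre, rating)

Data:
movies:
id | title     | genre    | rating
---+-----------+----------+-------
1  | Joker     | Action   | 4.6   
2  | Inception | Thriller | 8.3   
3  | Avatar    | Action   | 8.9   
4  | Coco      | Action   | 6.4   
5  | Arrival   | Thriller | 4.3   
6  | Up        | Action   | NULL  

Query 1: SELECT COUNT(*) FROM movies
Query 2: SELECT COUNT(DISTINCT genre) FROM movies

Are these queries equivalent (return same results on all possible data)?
No, not equivalent

Query 1 returns: [(6,)]
Query 2 returns: [(2,)]

Reason: COUNT(*) counts rows, COUNT(DISTINCT genre) counts unique genres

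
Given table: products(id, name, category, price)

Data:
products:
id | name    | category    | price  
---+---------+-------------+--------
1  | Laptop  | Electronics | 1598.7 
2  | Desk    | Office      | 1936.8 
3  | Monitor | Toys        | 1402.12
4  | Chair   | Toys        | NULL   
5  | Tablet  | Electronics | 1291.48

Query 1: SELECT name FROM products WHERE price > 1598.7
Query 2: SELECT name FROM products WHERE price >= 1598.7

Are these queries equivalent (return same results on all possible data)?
No, not equivalent

Query 1 returns: [('Desk',)]
Query 2 returns: [('Laptop',), ('Desk',)]

Reason: > vs >= gives different results when price = 1598.7 exists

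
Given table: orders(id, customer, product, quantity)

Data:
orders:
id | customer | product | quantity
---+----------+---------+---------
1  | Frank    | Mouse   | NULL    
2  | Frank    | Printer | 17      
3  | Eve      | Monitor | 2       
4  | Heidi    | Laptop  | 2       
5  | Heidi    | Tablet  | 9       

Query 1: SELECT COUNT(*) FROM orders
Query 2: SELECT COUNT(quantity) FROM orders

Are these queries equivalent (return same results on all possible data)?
No, not equivalent

Query 1 returns: [(5,)]
Query 2 returns: [(4,)]

Reason: COUNT(*) includes NULLs, COUNT(column) excludes them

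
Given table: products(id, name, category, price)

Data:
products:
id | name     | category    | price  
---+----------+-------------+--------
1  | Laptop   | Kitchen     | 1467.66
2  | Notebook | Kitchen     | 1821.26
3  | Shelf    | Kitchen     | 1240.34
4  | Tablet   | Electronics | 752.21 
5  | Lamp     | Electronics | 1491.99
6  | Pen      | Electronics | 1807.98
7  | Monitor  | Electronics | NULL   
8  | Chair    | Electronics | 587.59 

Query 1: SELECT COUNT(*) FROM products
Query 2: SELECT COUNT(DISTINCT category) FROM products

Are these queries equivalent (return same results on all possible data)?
No, not equivalent

Query 1 returns: [(8,)]
Query 2 returns: [(2,)]

Reason: COUNT(*) counts rows, COUNT(DISTINCT category) counts unique categorys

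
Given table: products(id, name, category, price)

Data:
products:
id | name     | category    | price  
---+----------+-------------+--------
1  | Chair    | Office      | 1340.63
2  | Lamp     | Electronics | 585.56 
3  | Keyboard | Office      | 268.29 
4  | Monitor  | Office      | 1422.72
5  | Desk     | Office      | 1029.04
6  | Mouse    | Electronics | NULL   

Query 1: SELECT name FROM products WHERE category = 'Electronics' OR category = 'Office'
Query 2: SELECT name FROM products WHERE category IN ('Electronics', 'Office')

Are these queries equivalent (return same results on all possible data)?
Yes, equivalent

Both queries return: [('Chair',), ('Desk',), ('Keyboard',), ('Lamp',), ('Monitor',), ('Mouse',)]

Reason: OR vs IN are equivalent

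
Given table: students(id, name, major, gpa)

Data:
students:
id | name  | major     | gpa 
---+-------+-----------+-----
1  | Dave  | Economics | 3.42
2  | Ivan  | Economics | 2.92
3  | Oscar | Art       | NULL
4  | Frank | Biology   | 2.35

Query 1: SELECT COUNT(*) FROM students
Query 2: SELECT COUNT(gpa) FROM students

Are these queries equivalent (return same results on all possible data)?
No, not equivalent

Query 1 returns: [(4,)]
Query 2 returns: [(3,)]

Reason: COUNT(*) includes NULLs, COUNT(column) excludes them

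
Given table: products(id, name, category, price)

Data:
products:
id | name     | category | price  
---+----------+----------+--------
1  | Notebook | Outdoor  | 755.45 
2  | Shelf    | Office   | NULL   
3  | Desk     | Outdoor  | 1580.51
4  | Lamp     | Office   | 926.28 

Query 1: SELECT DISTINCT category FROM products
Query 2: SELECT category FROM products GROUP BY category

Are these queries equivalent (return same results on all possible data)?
Yes, equivalent

Both queries return: [('Office',), ('Outdoor',)]

Reason: Both get unique categorys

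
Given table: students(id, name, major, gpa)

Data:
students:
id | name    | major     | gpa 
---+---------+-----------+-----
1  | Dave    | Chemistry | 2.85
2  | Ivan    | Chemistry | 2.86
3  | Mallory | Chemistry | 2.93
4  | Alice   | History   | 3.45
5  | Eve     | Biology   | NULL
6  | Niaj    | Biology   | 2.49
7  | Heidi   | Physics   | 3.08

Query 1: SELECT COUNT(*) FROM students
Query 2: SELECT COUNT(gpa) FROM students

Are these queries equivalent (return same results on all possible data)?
No, not equivalent

Query 1 returns: [(7,)]
Query 2 returns: [(6,)]

Reason: COUNT(*) includes NULLs, COUNT(column) excludes them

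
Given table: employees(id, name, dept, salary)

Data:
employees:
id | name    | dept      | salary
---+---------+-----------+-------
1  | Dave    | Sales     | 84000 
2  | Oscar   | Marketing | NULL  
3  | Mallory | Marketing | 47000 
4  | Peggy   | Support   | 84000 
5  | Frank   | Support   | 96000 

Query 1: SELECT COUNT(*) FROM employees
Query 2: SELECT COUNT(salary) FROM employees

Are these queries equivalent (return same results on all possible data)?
No, not equivalent

Query 1 returns: [(5,)]
Query 2 returns: [(4,)]

Reason: COUNT(*) includes NULLs, COUNT(column) excludes them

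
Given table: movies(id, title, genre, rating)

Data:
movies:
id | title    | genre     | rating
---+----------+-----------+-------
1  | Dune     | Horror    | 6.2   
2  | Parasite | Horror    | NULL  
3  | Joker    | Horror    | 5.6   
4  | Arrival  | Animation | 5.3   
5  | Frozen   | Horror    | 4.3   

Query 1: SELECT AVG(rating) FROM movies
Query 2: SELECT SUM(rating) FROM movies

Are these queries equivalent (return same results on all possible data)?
No, not equivalent

Query 1 returns: [(5.35,)]
Query 2 returns: [(21.4,)]

Reason: AVG vs SUM give different aggregate values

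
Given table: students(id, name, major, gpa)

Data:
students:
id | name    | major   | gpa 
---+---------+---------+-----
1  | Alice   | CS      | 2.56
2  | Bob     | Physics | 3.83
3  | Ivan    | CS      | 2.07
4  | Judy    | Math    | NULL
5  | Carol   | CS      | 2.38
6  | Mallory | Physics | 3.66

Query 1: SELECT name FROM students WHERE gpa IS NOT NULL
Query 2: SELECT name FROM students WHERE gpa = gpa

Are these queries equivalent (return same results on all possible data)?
Yes, equivalent

Both queries return: [('Alice',), ('Bob',), ('Carol',), ('Ivan',), ('Mallory',)]

Reason: IS NOT NULL vs self-equality (both exclude NULLs)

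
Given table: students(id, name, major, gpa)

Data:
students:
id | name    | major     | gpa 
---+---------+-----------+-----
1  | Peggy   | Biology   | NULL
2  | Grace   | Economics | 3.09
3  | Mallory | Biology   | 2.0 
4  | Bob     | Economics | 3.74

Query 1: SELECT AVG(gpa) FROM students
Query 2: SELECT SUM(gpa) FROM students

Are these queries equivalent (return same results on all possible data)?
No, not equivalent

Query 1 returns: [(2.9433333333333334,)]
Query 2 returns: [(8.83,)]

Reason: AVG vs SUM give different aggregate values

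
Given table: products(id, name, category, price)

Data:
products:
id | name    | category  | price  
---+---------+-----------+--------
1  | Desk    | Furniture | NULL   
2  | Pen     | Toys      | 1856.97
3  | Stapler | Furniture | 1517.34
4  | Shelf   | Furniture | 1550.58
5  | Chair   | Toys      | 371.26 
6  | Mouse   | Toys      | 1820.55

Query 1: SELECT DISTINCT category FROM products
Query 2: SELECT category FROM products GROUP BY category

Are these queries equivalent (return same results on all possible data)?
Yes, equivalent

Both queries return: [('Furniture',), ('Toys',)]

Reason: Both get unique categorys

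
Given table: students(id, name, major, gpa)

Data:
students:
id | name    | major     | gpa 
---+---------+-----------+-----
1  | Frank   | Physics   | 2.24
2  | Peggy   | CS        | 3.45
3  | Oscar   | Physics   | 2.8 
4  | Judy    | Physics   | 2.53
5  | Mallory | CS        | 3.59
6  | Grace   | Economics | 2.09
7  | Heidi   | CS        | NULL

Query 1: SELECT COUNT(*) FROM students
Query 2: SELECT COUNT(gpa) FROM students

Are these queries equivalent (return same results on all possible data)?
No, not equivalent

Query 1 returns: [(7,)]
Query 2 returns: [(6,)]

Reason: COUNT(*) includes NULLs, COUNT(column) excludes them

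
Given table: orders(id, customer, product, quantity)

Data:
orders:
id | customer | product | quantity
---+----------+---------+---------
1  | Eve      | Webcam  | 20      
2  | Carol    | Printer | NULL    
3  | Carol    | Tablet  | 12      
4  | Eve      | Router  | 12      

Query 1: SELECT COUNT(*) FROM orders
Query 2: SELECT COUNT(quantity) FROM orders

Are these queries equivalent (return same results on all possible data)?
No, not equivalent

Query 1 returns: [(4,)]
Query 2 returns: [(3,)]

Reason: COUNT(*) includes NULLs, COUNT(column) excludes them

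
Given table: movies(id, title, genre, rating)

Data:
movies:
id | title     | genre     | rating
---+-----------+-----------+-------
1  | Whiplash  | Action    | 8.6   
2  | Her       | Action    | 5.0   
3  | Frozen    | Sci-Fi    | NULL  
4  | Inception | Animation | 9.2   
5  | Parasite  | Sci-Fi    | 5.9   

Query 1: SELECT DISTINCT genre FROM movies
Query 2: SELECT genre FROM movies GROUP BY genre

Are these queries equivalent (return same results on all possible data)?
Yes, equivalent

Both queries return: [('Action',), ('Animation',), ('Sci-Fi',)]

Reason: Both get unique genres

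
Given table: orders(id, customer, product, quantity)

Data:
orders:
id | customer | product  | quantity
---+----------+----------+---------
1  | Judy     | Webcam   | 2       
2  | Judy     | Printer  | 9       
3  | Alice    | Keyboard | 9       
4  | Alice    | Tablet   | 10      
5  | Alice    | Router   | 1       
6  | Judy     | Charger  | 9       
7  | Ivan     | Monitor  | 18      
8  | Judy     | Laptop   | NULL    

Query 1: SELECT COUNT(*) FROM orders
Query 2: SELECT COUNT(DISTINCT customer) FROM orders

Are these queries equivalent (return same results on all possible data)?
No, not equivalent

Query 1 returns: [(8,)]
Query 2 returns: [(3,)]

Reason: COUNT(*) counts rows, COUNT(DISTINCT customer) counts unique customers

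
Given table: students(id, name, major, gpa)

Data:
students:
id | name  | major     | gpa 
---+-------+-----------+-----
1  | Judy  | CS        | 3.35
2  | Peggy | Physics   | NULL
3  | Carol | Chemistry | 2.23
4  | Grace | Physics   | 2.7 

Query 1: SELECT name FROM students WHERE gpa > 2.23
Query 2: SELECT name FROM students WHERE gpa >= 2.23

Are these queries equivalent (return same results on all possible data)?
No, not equivalent

Query 1 returns: [('Judy',), ('Grace',)]
Query 2 returns: [('Judy',), ('Carol',), ('Grace',)]

Reason: > vs >= gives different results when gpa = 2.23 exists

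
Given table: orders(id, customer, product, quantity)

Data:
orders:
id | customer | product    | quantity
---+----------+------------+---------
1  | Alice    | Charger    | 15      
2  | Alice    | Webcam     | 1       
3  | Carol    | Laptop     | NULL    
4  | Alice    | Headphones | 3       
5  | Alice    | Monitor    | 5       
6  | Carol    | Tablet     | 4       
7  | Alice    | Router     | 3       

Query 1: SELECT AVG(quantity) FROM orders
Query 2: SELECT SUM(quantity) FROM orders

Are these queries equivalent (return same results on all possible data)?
No, not equivalent

Query 1 returns: [(5.166666666666667,)]
Query 2 returns: [(31,)]

Reason: AVG vs SUM give different aggregate values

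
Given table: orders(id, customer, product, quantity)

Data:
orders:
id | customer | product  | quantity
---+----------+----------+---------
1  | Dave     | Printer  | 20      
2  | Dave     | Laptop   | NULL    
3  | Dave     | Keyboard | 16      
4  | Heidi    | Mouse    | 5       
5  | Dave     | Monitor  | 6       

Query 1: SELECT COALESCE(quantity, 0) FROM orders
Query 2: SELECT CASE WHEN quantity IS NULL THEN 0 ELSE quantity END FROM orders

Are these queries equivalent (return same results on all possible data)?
Yes, equivalent

Both queries return: [(0,), (5,), (6,), (16,), (20,)]

Reason: COALESCE vs CASE for NULL handling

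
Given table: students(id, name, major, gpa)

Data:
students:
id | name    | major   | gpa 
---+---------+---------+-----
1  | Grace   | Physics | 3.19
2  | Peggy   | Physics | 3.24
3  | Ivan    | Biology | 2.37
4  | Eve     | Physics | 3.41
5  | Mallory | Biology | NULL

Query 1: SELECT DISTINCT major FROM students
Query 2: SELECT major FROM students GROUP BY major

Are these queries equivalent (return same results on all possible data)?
Yes, equivalent

Both queries return: [('Biology',), ('Physics',)]

Reason: Both get unique majors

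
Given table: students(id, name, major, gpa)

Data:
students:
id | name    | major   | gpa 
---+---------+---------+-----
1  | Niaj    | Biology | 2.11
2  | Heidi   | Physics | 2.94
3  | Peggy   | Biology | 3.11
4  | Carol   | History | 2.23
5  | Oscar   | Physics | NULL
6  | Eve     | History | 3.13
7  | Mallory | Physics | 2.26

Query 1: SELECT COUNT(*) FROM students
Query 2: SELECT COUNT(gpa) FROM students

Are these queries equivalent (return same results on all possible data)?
No, not equivalent

Query 1 returns: [(7,)]
Query 2 returns: [(6,)]

Reason: COUNT(*) includes NULLs, COUNT(column) excludes them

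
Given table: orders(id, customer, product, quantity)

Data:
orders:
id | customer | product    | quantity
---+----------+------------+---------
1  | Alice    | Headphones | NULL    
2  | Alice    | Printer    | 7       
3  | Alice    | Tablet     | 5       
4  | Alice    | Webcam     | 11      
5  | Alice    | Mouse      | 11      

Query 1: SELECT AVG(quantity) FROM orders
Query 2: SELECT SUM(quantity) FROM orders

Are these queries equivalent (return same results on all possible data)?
No, not equivalent

Query 1 returns: [(8.5,)]
Query 2 returns: [(34,)]

Reason: AVG vs SUM give different aggregate values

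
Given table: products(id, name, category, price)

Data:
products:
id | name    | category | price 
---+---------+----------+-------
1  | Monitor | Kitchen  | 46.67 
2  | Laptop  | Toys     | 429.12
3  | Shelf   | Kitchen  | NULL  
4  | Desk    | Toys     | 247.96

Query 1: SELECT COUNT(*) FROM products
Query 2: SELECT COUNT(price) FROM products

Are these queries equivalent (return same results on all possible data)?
No, not equivalent

Query 1 returns: [(4,)]
Query 2 returns: [(3,)]

Reason: COUNT(*) includes NULLs, COUNT(column) excludes them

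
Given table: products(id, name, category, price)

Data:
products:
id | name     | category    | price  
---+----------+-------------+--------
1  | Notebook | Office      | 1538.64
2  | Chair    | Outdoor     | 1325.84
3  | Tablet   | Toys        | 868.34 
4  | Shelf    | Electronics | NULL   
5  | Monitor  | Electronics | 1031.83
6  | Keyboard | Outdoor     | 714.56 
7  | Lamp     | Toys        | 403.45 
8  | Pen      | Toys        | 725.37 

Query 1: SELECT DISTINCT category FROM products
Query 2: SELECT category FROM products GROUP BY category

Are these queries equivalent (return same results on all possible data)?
Yes, equivalent

Both queries return: [('Electronics',), ('Office',), ('Outdoor',), ('Toys',)]

Reason: Both get unique categorys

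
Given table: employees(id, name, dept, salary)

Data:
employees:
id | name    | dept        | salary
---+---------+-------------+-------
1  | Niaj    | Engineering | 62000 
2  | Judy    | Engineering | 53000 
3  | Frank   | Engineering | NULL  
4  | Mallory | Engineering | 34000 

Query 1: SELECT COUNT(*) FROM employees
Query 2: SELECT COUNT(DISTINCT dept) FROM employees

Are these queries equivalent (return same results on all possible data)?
No, not equivalent

Query 1 returns: [(4,)]
Query 2 returns: [(1,)]

Reason: COUNT(*) counts rows, COUNT(DISTINCT dept) counts unique depts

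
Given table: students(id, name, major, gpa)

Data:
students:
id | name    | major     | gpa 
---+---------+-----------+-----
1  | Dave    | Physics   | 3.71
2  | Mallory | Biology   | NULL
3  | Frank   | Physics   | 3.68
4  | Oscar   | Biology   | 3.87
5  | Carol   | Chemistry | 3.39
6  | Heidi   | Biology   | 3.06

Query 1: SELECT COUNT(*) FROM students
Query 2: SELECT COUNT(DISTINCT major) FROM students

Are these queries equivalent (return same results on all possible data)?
No, not equivalent

Query 1 returns: [(6,)]
Query 2 returns: [(3,)]

Reason: COUNT(*) counts rows, COUNT(DISTINCT major) counts unique majors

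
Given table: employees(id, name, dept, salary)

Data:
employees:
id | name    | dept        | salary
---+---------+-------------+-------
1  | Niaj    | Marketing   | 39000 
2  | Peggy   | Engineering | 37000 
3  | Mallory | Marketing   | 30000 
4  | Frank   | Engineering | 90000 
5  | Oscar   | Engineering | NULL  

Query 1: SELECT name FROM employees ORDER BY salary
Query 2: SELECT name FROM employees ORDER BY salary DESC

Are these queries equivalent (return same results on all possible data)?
No, not equivalent

Query 1 returns: [('Oscar',), ('Mallory',), ('Peggy',), ('Niaj',), ('Frank',)]
Query 2 returns: [('Frank',), ('Niaj',), ('Peggy',), ('Mallory',), ('Oscar',)]

Reason: ASC vs DESC gives opposite ordering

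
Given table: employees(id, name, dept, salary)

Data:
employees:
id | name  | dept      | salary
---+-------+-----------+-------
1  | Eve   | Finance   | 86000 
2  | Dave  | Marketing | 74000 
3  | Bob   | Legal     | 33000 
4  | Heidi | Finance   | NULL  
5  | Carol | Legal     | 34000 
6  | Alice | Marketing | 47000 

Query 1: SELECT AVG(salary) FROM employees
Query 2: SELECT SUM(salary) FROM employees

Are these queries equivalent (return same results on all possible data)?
No, not equivalent

Query 1 returns: [(54800.0,)]
Query 2 returns: [(274000,)]

Reason: AVG vs SUM give different aggregate values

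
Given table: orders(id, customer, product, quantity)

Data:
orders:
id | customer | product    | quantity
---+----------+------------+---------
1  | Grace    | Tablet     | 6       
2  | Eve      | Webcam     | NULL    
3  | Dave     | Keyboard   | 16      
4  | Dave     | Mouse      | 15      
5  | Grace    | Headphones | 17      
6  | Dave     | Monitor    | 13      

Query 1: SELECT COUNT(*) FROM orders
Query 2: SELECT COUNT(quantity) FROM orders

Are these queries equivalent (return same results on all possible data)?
No, not equivalent

Query 1 returns: [(6,)]
Query 2 returns: [(5,)]

Reason: COUNT(*) includes NULLs, COUNT(column) excludes them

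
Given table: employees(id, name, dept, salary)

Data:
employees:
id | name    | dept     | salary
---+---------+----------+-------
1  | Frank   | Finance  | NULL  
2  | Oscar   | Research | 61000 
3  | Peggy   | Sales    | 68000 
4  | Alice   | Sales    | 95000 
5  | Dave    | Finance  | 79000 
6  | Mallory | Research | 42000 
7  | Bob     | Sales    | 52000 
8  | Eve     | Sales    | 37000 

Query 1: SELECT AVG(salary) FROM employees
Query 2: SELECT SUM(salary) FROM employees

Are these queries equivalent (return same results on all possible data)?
No, not equivalent

Query 1 returns: [(62000.0,)]
Query 2 returns: [(434000,)]

Reason: AVG vs SUM give different aggregate values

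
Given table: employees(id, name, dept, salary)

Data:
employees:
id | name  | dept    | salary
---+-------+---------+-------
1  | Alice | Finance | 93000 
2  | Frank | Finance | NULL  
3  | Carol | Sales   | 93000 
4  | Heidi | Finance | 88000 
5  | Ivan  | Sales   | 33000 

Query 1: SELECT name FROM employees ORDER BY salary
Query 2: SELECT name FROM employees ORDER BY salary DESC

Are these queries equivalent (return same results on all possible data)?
No, not equivalent

Query 1 returns: [('Frank',), ('Ivan',), ('Heidi',), ('Alice',), ('Carol',)]
Query 2 returns: [('Alice',), ('Carol',), ('Heidi',), ('Ivan',), ('Frank',)]

Reason: ASC vs DESC gives opposite ordering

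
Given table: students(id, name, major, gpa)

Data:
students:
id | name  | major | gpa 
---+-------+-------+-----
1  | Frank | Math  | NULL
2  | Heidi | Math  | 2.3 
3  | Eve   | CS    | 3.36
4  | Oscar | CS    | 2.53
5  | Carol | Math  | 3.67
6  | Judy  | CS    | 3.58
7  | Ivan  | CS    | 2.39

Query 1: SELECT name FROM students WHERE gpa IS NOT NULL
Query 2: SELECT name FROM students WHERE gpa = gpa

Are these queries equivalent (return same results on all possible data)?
Yes, equivalent

Both queries return: [('Carol',), ('Eve',), ('Heidi',), ('Ivan',), ('Judy',), ('Oscar',)]

Reason: IS NOT NULL vs self-equality (both exclude NULLs)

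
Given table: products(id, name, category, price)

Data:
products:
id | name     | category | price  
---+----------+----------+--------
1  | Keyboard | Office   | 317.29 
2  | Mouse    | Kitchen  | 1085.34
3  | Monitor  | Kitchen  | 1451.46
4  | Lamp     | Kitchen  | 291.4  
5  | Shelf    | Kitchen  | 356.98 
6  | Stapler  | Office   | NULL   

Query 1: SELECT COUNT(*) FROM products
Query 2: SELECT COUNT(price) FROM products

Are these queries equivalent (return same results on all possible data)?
No, not equivalent

Query 1 returns: [(6,)]
Query 2 returns: [(5,)]

Reason: COUNT(*) includes NULLs, COUNT(column) excludes them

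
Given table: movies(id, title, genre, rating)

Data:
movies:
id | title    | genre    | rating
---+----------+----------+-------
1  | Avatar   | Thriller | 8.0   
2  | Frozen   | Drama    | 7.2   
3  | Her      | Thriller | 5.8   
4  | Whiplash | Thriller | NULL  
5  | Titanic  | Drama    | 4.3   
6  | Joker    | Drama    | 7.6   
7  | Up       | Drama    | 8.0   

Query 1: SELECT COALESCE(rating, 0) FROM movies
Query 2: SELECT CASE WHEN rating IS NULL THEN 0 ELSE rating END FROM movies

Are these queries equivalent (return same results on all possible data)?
Yes, equivalent

Both queries return: [(0,), (4.3,), (5.8,), (7.2,), (7.6,), (8.0,), (8.0,)]

Reason: COALESCE vs CASE for NULL handling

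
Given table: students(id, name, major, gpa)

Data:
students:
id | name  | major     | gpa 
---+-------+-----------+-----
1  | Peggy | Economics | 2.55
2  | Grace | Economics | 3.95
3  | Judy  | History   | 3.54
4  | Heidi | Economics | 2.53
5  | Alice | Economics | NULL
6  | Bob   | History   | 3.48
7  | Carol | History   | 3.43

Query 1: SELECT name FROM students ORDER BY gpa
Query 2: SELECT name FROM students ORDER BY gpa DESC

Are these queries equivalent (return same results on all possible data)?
No, not equivalent

Query 1 returns: [('Alice',), ('Heidi',), ('Peggy',), ('Carol',), ('Bob',), ('Judy',), ('Grace',)]
Query 2 returns: [('Grace',), ('Judy',), ('Bob',), ('Carol',), ('Peggy',), ('Heidi',), ('Alice',)]

Reason: ASC vs DESC gives opposite ordering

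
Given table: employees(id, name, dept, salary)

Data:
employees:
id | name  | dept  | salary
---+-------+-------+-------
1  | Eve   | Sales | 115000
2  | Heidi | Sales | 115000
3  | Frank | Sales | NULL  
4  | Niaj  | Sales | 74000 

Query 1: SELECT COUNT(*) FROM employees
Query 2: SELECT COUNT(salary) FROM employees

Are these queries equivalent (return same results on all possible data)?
No, not equivalent

Query 1 returns: [(4,)]
Query 2 returns: [(3,)]

Reason: COUNT(*) includes NULLs, COUNT(column) excludes them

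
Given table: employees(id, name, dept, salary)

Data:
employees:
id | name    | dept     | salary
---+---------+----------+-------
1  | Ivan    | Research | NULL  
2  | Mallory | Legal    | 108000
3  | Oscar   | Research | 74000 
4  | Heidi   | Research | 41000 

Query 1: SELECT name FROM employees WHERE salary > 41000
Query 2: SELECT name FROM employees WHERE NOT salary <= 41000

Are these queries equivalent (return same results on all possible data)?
Yes, equivalent

Both queries return: [('Mallory',), ('Oscar',)]

Reason: Both filter salary > 41000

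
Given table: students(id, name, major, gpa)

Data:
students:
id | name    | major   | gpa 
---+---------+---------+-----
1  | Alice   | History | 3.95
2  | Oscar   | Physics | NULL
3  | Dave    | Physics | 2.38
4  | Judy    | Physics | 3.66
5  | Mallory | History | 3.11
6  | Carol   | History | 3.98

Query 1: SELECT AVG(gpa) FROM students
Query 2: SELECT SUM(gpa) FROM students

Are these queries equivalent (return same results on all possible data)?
No, not equivalent

Query 1 returns: [(3.4159999999999995,)]
Query 2 returns: [(17.08,)]

Reason: AVG vs SUM give different aggregate values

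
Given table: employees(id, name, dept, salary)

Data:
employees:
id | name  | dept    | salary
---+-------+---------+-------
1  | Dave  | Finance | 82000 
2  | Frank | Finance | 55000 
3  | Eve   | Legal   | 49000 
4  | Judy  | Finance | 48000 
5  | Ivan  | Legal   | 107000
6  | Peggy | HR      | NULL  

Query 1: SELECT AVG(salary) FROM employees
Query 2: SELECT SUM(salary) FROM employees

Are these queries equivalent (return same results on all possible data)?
No, not equivalent

Query 1 returns: [(68200.0,)]
Query 2 returns: [(341000,)]

Reason: AVG vs SUM give different aggregate values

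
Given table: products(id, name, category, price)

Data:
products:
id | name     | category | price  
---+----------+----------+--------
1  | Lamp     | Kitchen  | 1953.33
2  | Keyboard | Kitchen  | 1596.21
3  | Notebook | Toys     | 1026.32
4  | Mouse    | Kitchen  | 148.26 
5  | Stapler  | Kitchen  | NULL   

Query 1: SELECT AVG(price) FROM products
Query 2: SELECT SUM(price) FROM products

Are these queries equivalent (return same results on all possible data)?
No, not equivalent

Query 1 returns: [(1181.03,)]
Query 2 returns: [(4724.12,)]

Reason: AVG vs SUM give different aggregate values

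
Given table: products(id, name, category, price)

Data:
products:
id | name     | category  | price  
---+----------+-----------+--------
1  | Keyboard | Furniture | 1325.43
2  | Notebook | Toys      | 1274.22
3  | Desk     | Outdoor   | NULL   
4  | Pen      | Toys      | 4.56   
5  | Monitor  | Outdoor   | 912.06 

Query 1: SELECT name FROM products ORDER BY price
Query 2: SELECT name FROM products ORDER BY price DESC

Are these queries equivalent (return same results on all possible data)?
No, not equivalent

Query 1 returns: [('Desk',), ('Pen',), ('Monitor',), ('Notebook',), ('Keyboard',)]
Query 2 returns: [('Keyboard',), ('Notebook',), ('Monitor',), ('Pen',), ('Desk',)]

Reason: ASC vs DESC gives opposite ordering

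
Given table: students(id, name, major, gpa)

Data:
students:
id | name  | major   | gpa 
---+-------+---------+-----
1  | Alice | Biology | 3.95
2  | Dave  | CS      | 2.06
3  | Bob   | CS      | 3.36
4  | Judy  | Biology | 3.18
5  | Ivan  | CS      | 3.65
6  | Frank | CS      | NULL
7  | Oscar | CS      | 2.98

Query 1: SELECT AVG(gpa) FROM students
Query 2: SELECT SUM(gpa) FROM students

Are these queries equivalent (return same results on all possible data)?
No, not equivalent

Query 1 returns: [(3.1966666666666668,)]
Query 2 returns: [(19.18,)]

Reason: AVG vs SUM give different aggregate values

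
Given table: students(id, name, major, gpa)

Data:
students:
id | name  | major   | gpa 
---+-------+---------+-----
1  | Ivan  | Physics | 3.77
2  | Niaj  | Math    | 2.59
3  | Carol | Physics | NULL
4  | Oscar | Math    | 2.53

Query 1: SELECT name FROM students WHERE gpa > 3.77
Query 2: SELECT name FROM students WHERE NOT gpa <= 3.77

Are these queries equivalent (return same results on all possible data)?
Yes, equivalent

Both queries return: []

Reason: Both filter gpa > 3.77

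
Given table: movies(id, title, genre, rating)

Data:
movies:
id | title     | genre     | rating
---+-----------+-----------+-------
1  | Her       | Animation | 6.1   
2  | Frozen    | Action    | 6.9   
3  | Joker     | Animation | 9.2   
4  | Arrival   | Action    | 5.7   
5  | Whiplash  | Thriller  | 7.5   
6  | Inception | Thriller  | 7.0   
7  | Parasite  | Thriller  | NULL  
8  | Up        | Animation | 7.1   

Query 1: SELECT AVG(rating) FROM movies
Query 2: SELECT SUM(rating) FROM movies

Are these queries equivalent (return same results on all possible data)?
No, not equivalent

Query 1 returns: [(7.071428571428571,)]
Query 2 returns: [(49.5,)]

Reason: AVG vs SUM give different aggregate values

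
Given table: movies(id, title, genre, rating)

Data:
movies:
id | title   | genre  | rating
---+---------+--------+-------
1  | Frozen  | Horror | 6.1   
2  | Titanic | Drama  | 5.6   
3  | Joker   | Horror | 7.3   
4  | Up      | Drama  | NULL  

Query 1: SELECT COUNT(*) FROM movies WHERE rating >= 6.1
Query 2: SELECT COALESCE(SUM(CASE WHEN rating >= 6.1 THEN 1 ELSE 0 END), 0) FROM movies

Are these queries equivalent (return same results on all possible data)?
Yes, equivalent

Both queries return: [(2,)]

Reason: COUNT with WHERE vs conditional SUM (COALESCE handles empty-table NULL)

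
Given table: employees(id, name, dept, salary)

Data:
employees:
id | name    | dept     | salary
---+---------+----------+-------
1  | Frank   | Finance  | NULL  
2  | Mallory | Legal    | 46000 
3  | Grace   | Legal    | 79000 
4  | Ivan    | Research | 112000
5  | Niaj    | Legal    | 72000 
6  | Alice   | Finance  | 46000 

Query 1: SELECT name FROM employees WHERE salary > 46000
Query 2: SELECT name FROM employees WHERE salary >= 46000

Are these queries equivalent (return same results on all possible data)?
No, not equivalent

Query 1 returns: [('Grace',), ('Ivan',), ('Niaj',)]
Query 2 returns: [('Mallory',), ('Grace',), ('Ivan',), ('Niaj',), ('Alice',)]

Reason: > vs >= gives different results when salary = 46000 exists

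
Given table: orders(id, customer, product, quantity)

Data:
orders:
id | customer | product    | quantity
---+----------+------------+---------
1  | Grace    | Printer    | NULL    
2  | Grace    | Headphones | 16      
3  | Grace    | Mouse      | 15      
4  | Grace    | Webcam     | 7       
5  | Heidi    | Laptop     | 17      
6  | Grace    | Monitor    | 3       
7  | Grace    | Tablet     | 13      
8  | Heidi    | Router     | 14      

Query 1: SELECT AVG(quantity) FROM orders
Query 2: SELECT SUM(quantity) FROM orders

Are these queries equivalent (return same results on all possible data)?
No, not equivalent

Query 1 returns: [(12.142857142857142,)]
Query 2 returns: [(85,)]

Reason: AVG vs SUM give different aggregate values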